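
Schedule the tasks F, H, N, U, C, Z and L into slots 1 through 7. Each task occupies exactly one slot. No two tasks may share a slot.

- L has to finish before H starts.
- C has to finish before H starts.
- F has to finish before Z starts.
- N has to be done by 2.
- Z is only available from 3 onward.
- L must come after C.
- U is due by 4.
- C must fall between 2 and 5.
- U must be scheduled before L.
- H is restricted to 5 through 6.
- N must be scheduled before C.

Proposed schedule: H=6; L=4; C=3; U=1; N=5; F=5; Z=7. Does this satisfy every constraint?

Invalid. N has to be done by 2.

No two tasks may share a slot — violated.
F has to finish before Z starts — holds.
C must fall between 2 and 5 — holds.
U is due by 4 — holds.
C has to finish before H starts — holds.
U must be scheduled before L — holds.
L has to finish before H starts — holds.
Z is only available from 3 onward — holds.
N has to be done by 2 — violated.
H is restricted to 5 through 6 — holds.
N must be scheduled before C — violated.
L must come after C — holds.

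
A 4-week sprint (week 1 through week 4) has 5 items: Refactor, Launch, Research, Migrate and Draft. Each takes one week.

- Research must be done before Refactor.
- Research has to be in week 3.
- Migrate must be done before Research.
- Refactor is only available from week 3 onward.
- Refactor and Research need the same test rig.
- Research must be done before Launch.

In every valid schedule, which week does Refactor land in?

Refactor's window is week 3–week 4.
Research is fixed at week 3, and Refactor can't share a week with Research.
So Refactor must be week 4.

week 4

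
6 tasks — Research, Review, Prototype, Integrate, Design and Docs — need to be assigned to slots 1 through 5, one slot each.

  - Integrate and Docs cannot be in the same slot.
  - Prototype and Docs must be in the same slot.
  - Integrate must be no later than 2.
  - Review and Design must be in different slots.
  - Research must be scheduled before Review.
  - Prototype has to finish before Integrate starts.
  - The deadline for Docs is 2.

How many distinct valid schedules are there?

40

Splitting on Research: it can be 1 (16), 2 (12), 3 (8), 4 (4). Listing each branch's schedules as (Review, Prototype, Integrate, Design, Docs):
Research=1: (2,1,2,1,1) (2,1,2,3,1) (2,1,2,4,1) (2,1,2,5,1) (3,1,2,1,1) (3,1,2,2,1) (3,1,2,4,1) (3,1,2,5,1) (4,1,2,1,1) (4,1,2,2,1) (4,1,2,3,1) (4,1,2,5,1) (5,1,2,1,1) (5,1,2,2,1) (5,1,2,3,1) (5,1,2,4,1) — 16.
Research=2: (3,1,2,1,1) (3,1,2,2,1) (3,1,2,4,1) (3,1,2,5,1) (4,1,2,1,1) (4,1,2,2,1) (4,1,2,3,1) (4,1,2,5,1) (5,1,2,1,1) (5,1,2,2,1) (5,1,2,3,1) (5,1,2,4,1) — 12.
Research=3: (4,1,2,1,1) (4,1,2,2,1) (4,1,2,3,1) (4,1,2,5,1) (5,1,2,1,1) (5,1,2,2,1) (5,1,2,3,1) (5,1,2,4,1) — 8.
Research=4: (5,1,2,1,1) (5,1,2,2,1) (5,1,2,3,1) (5,1,2,4,1) — 4.
Summing: 16 + 12 + 8 + 4 = 40.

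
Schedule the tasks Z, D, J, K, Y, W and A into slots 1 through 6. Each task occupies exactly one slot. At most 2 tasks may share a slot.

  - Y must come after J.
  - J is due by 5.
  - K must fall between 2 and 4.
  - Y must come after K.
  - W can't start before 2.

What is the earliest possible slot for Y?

3

Precedence pushes Y to at least 3.
Y at 3 is achievable: D=3, A=4, Y=3, K=2, W=2, J=1, Z=1.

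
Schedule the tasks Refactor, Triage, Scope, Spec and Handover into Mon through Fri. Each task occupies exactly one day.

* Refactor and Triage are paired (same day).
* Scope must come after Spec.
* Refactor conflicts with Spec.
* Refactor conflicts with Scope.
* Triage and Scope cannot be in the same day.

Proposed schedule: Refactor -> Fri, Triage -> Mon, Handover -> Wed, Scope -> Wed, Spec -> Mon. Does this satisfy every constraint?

No. Refactor and Triage are paired (same day) is not satisfied.

Scope must come after Spec — holds.
Refactor and Triage are paired (same day) — violated.
Refactor conflicts with Scope — holds.
Refactor conflicts with Spec — holds.
Triage and Scope cannot be in the same day — holds.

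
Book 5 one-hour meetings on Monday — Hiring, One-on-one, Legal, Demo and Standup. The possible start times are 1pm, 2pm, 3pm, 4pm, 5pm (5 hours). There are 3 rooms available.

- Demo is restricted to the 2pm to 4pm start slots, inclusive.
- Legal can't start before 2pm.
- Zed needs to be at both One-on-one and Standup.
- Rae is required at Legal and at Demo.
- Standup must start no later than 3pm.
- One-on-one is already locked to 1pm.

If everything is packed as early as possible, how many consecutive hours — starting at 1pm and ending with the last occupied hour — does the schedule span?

With at most 3 per hour and 5 meetings, at least 2 hours are needed.
Legal can't be placed before 2pm — that is hour 2 counting from 1pm — so the schedule must run through at least 2 hours.
Could 2 hours be enough, i.e. nothing placed later than 2pm? No: Legal's window within 2 hours is {2pm}; Demo's window within 2 hours is {2pm}; Demo can't share with Legal (2pm) → nothing is left.
So 2 hours is not enough.
3 works (last occupied hour: 3pm): for example Hiring in 1pm, Standup in 2pm, Demo in 3pm, Legal in 2pm, One-on-one in 1pm.

3 hours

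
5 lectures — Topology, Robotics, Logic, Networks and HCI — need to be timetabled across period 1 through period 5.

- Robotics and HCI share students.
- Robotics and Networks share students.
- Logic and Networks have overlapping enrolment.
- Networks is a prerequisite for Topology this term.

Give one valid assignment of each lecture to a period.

Networks -> period 1; Topology -> period 2; Robotics -> period 2; Logic -> period 2; HCI -> period 1

Checking: Networks(period 1) before Topology(period 2); Robotics(period 2) != HCI(period 1); Logic(period 2) != Networks(period 1); Robotics(period 2) != Networks(period 1).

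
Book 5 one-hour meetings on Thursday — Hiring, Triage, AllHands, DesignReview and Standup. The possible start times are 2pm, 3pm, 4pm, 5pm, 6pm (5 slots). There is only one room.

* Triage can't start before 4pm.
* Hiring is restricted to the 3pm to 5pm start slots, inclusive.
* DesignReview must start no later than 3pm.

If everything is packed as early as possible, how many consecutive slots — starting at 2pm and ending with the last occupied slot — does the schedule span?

With at most 1 per slot and 5 meetings, at least 5 slots are needed.
Triage can't be placed before 4pm — that is slot 3 counting from 2pm — so the schedule must run through at least 3 slots.
5 works (last occupied slot: 6pm): for example AllHands -> 5pm; DesignReview -> 2pm; Hiring -> 3pm; Triage -> 4pm; Standup -> 6pm.

5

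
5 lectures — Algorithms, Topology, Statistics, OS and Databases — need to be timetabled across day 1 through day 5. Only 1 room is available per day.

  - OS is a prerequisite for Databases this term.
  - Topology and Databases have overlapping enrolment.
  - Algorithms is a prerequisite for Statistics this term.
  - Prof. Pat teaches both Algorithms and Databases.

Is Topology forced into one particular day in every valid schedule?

No

Topology can be day 1 (e.g. Topology -> day 1, Databases -> day 5, Statistics -> day 3, Algorithms -> day 2, OS -> day 4) or day 2 (e.g. OS -> day 4; Databases -> day 5; Statistics -> day 3; Algorithms -> day 1; Topology -> day 2).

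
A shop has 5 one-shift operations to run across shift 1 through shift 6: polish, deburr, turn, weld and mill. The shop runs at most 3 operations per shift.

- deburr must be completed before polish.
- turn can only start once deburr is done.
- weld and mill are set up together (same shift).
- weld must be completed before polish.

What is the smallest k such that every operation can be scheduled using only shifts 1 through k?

2 shifts

The precedence chain requires at least 2 distinct shifts.
With at most 3 per shift and 5 operations, at least 2 shifts are needed.
2 works (last occupied shift: shift 2): for example turn in shift 2, weld in shift 1, polish in shift 2, mill in shift 1, deburr in shift 1.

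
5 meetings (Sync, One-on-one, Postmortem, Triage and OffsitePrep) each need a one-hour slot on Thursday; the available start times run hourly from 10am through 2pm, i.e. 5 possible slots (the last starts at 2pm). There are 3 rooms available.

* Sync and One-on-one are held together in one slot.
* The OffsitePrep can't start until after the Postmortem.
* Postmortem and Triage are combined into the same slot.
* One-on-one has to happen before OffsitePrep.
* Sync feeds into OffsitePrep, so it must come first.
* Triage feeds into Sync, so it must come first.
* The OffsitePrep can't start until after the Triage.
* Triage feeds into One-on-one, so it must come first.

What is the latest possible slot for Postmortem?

Postmortem must be in the same slot as Triage, which can't be after 12pm, so Postmortem is at most 12pm.
Postmortem at 12pm is achievable: One-on-one in 1pm; OffsitePrep in 2pm; Postmortem in 12pm; Sync in 1pm; Triage in 12pm.

12pm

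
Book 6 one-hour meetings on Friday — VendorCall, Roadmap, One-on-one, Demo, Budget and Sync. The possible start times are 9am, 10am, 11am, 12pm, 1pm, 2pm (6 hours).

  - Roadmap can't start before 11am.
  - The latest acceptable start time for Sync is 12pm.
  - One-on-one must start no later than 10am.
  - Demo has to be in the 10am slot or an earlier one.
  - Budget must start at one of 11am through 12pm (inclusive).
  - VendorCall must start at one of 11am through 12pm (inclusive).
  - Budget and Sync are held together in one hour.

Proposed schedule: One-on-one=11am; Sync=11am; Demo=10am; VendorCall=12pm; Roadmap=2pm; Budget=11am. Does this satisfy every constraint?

No. One-on-one must start no later than 10am is not satisfied.

Roadmap can't start before 11am — holds.
Budget must start at one of 11am through 12pm (inclusive) — holds.
Demo has to be in the 10am slot or an earlier one — holds.
VendorCall must start at one of 11am through 12pm (inclusive) — holds.
The latest acceptable start time for Sync is 12pm — holds.
Budget and Sync are held together in one hour — holds.
One-on-one must start no later than 10am — violated.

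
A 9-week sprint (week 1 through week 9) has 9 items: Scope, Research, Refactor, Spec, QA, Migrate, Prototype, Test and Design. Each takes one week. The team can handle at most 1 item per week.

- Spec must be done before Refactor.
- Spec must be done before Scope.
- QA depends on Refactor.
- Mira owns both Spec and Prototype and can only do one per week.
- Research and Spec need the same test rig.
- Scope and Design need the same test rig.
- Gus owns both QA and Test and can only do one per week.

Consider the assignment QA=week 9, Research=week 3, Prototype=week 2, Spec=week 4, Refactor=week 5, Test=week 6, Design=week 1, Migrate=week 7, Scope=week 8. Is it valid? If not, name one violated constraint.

Yes

Research and Spec need the same test rig — holds.
QA depends on Refactor — holds.
Spec must be done before Refactor — holds.
Mira owns both Spec and Prototype and can only do one per week — holds.
Gus owns both QA and Test and can only do one per week — holds.
The team can handle at most 1 item per week — holds.
Scope and Design need the same test rig — holds.
Spec must be done before Scope — holds.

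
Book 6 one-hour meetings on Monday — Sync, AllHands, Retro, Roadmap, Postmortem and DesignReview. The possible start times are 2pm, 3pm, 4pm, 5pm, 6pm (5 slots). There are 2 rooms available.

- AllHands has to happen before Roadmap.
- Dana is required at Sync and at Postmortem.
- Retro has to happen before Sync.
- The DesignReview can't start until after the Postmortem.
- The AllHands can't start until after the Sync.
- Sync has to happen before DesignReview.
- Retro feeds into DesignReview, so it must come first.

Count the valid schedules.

28

Splitting on Sync: it can be 3pm (18), 4pm (10). Listing each branch's schedules as (AllHands, Retro, Roadmap, Postmortem, DesignReview):
Sync=3pm: (4pm,2pm,5pm,2pm,4pm) (4pm,2pm,5pm,2pm,5pm) (4pm,2pm,5pm,2pm,6pm) (4pm,2pm,5pm,4pm,5pm) (4pm,2pm,5pm,4pm,6pm) (4pm,2pm,5pm,5pm,6pm) (4pm,2pm,6pm,2pm,4pm) (4pm,2pm,6pm,2pm,5pm) (4pm,2pm,6pm,2pm,6pm) (4pm,2pm,6pm,4pm,5pm) (4pm,2pm,6pm,4pm,6pm) (4pm,2pm,6pm,5pm,6pm) (5pm,2pm,6pm,2pm,4pm) (5pm,2pm,6pm,2pm,5pm) (5pm,2pm,6pm,2pm,6pm) (5pm,2pm,6pm,4pm,5pm) (5pm,2pm,6pm,4pm,6pm) (5pm,2pm,6pm,5pm,6pm) — 18.
Sync=4pm: (5pm,2pm,6pm,2pm,5pm) (5pm,2pm,6pm,2pm,6pm) (5pm,2pm,6pm,3pm,5pm) (5pm,2pm,6pm,3pm,6pm) (5pm,2pm,6pm,5pm,6pm) (5pm,3pm,6pm,2pm,5pm) (5pm,3pm,6pm,2pm,6pm) (5pm,3pm,6pm,3pm,5pm) (5pm,3pm,6pm,3pm,6pm) (5pm,3pm,6pm,5pm,6pm) — 10.
Summing: 18 + 10 = 28.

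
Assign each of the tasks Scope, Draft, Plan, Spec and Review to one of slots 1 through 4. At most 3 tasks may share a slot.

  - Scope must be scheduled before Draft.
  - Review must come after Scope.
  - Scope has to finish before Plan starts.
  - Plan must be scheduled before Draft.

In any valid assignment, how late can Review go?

Precedence pushes Review to at least 2.
Review at 4 is achievable: Spec -> 1; Draft -> 3; Plan -> 2; Scope -> 1; Review -> 4.

4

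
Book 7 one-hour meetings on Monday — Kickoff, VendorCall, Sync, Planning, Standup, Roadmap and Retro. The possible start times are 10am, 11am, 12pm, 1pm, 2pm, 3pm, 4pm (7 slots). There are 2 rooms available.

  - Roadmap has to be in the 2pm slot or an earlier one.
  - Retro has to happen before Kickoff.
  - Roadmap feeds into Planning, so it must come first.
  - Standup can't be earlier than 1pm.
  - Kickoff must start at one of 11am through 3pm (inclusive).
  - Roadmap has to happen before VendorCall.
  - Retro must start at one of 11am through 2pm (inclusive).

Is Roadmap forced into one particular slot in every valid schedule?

Roadmap can be 10am (e.g. Retro in 11am; VendorCall in 11am; Sync in 10am; Planning in 12pm; Standup in 1pm; Roadmap in 10am; Kickoff in 12pm) or 11am (e.g. Sync -> 10am, VendorCall -> 12pm, Planning -> 1pm, Retro -> 11am, Roadmap -> 11am, Kickoff -> 12pm, Standup -> 1pm).

No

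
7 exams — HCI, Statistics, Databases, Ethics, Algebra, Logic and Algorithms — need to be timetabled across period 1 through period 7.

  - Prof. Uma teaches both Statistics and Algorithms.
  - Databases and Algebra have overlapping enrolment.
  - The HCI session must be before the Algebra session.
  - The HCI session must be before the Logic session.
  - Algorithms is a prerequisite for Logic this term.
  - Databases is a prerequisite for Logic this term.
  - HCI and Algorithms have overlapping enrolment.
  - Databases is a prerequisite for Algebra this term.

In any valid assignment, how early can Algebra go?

Precedence pushes Algebra to at least period 2.
Algebra at period 2 is achievable: Algebra=period 2; Algorithms=period 2; Statistics=period 1; HCI=period 1; Ethics=period 1; Logic=period 3; Databases=period 1.

period 2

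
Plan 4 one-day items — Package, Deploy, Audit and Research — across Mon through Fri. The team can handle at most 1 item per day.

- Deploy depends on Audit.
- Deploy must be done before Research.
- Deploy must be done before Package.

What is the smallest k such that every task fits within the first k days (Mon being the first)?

The precedence chain requires at least 3 distinct days.
With at most 1 per day and 4 tasks, at least 4 days are needed.
4 works (last occupied day: Thu): for example Deploy in Tue; Package in Wed; Research in Thu; Audit in Mon.

4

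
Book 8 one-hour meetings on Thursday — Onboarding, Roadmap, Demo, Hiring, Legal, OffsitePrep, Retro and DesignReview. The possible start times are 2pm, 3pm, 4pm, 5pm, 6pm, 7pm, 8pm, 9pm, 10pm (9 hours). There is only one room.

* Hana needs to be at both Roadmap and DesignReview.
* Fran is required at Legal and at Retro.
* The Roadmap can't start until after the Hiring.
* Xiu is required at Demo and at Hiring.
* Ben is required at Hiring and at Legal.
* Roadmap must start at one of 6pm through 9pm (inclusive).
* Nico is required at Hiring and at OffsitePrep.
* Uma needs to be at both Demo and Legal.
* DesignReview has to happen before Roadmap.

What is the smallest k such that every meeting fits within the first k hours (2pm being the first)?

8

The precedence chain requires at least 2 distinct hours.
With at most 1 per hour and 8 meetings, at least 8 hours are needed.
Roadmap can't be placed before 6pm — that is hour 5 counting from 2pm — so the schedule must run through at least 5 hours.
8 works (last occupied hour: 9pm): for example Demo -> 5pm, Roadmap -> 6pm, Hiring -> 2pm, DesignReview -> 3pm, Onboarding -> 4pm, Retro -> 9pm, OffsitePrep -> 8pm, Legal -> 7pm.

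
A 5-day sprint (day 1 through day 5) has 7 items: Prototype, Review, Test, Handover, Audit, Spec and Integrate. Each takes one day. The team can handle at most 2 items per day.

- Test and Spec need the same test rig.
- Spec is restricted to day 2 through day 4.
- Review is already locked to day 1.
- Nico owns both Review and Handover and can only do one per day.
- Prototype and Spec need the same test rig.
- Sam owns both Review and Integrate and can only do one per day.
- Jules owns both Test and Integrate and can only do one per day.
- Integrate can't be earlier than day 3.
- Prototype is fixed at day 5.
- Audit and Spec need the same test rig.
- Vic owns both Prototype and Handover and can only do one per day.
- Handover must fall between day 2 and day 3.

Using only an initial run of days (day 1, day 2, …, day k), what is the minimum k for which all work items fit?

5 days

With at most 2 per day and 7 work items, at least 4 days are needed.
Prototype can't be placed before day 5, so the schedule must run through at least day 5.
5 works (last occupied day: day 5): for example Prototype in day 5; Test in day 1; Handover in day 2; Audit in day 3; Review in day 1; Integrate in day 3; Spec in day 2.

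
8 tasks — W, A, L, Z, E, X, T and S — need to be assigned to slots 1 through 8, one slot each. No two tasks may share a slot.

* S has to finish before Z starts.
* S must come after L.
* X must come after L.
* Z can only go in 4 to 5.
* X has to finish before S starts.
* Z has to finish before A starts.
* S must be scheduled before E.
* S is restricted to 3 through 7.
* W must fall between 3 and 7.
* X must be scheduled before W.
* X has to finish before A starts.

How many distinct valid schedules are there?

Splitting on W: it can be 3 (6), 4 (6), 5 (6), 6 (16), 7 (16). Listing each branch's schedules as (A, L, Z, E, X, T, S):
W=3: (6,1,5,7,2,8,4) (6,1,5,8,2,7,4) (7,1,5,6,2,8,4) (7,1,5,8,2,6,4) (8,1,5,6,2,7,4) (8,1,5,7,2,6,4) — 6.
W=4: (6,1,5,7,2,8,3) (6,1,5,8,2,7,3) (7,1,5,6,2,8,3) (7,1,5,8,2,6,3) (8,1,5,6,2,7,3) (8,1,5,7,2,6,3) — 6.
W=5: (6,1,4,7,2,8,3) (6,1,4,8,2,7,3) (7,1,4,6,2,8,3) (7,1,4,8,2,6,3) (8,1,4,6,2,7,3) (8,1,4,7,2,6,3) — 6.
W=6: (5,1,4,7,2,8,3) (5,1,4,8,2,7,3) (7,1,4,5,2,8,3) (7,1,4,8,2,5,3) (7,1,5,4,2,8,3) (7,1,5,8,2,3,4) (7,1,5,8,2,4,3) (7,1,5,8,3,2,4) (7,2,5,8,3,1,4) (8,1,4,5,2,7,3) (8,1,4,7,2,5,3) (8,1,5,4,2,7,3) (8,1,5,7,2,3,4) (8,1,5,7,2,4,3) (8,1,5,7,3,2,4) (8,2,5,7,3,1,4) — 16.
W=7: (5,1,4,6,2,8,3) (5,1,4,8,2,6,3) (6,1,4,5,2,8,3) (6,1,4,8,2,5,3) (6,1,5,4,2,8,3) (6,1,5,8,2,3,4) (6,1,5,8,2,4,3) (6,1,5,8,3,2,4) (6,2,5,8,3,1,4) (8,1,4,5,2,6,3) (8,1,4,6,2,5,3) (8,1,5,4,2,6,3) (8,1,5,6,2,3,4) (8,1,5,6,2,4,3) (8,1,5,6,3,2,4) (8,2,5,6,3,1,4) — 16.
Summing: 6 + 6 + 6 + 16 + 16 = 50.

50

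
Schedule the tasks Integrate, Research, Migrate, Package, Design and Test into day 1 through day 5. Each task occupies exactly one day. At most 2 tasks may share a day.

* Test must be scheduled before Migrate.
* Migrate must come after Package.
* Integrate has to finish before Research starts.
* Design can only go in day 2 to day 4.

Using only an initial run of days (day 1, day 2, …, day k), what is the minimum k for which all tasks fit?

The precedence chain requires at least 2 distinct days.
With at most 2 per day and 6 tasks, at least 3 days are needed.
3 works (last occupied day: day 3): for example Integrate in day 1; Test in day 2; Research in day 3; Design in day 2; Package in day 1; Migrate in day 3.

3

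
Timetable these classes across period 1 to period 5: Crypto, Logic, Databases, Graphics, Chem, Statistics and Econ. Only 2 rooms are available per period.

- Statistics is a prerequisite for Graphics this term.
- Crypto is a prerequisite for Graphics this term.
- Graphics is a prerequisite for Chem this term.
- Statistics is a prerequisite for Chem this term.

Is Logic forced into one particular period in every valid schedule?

No

Logic can be period 1 (e.g. Graphics in period 3, Crypto in period 2, Chem in period 4, Econ in period 3, Statistics in period 1, Logic in period 1, Databases in period 2) or period 2 (e.g. Graphics -> period 2; Chem -> period 3; Crypto -> period 1; Statistics -> period 1; Databases -> period 3; Logic -> period 2; Econ -> period 4).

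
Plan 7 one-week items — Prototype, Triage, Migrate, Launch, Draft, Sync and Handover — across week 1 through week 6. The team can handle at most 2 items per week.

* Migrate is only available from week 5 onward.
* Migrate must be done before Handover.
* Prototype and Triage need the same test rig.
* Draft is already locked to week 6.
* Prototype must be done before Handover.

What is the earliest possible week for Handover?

Precedence pushes Handover to at least week 6.
Handover at week 6 is achievable: Launch -> week 1; Prototype -> week 1; Triage -> week 2; Draft -> week 6; Sync -> week 2; Migrate -> week 5; Handover -> week 6.

week 6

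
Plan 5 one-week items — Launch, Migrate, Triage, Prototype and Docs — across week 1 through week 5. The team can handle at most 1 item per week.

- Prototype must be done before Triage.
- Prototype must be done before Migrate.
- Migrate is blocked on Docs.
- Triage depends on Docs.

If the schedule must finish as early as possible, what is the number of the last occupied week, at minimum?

The precedence chain requires at least 2 distinct weeks.
With at most 1 per week and 5 tasks, at least 5 weeks are needed.
5 works (last occupied week: week 5): for example Migrate in week 3, Launch in week 5, Triage in week 4, Prototype in week 1, Docs in week 2.

5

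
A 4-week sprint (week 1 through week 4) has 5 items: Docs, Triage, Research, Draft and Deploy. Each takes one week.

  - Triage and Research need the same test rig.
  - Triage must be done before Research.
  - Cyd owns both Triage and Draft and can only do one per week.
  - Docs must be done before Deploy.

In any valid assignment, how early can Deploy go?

week 2

Precedence pushes Deploy to at least week 2.
Deploy at week 2 is achievable: Draft in week 2, Research in week 2, Triage in week 1, Deploy in week 2, Docs in week 1.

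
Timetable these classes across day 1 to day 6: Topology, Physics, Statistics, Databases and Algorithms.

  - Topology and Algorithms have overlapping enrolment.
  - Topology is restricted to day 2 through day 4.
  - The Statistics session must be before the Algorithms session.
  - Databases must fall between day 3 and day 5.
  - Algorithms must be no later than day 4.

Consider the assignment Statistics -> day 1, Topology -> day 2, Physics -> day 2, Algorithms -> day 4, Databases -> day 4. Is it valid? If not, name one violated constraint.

Valid

The Statistics session must be before the Algorithms session — holds.
Topology and Algorithms have overlapping enrolment — holds.
Algorithms must be no later than day 4 — holds.
Databases must fall between day 3 and day 5 — holds.
Topology is restricted to day 2 through day 4 — holds.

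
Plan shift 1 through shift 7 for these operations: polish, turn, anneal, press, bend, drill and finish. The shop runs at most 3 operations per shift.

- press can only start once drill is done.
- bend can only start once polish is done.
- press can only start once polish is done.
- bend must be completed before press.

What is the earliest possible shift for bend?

shift 2

Precedence pushes bend to at least shift 2; downstream work caps bend at shift 6.
bend at shift 2 is achievable: drill in shift 1, bend in shift 2, polish in shift 1, finish in shift 2, turn in shift 1, press in shift 3, anneal in shift 2.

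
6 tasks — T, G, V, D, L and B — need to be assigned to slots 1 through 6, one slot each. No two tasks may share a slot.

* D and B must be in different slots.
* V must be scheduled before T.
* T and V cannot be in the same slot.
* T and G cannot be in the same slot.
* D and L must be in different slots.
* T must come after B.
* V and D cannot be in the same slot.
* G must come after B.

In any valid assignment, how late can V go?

5

Downstream work caps V at 5.
V at 5 is achievable: L -> 4; T -> 6; G -> 2; D -> 3; B -> 1; V -> 5.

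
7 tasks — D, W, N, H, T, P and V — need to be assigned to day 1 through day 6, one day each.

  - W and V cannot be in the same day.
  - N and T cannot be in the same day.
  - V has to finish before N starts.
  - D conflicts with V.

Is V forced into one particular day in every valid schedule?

V can be day 1 (e.g. N=day 2, T=day 1, W=day 2, D=day 2, P=day 1, V=day 1, H=day 1) or day 2 (e.g. T -> day 1, H -> day 1, N -> day 3, P -> day 1, V -> day 2, D -> day 1, W -> day 1).

No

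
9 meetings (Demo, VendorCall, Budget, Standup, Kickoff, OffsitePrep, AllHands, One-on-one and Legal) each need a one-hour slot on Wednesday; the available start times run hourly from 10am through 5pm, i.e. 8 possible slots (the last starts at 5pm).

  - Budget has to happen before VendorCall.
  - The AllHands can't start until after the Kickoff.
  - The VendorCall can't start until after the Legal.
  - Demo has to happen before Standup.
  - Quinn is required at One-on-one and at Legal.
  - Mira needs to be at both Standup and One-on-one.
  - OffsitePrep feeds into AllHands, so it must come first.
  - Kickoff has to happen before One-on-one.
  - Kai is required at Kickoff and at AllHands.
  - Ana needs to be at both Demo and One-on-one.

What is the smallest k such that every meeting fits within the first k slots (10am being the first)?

3 slots

The precedence chain requires at least 2 distinct slots.
Could 2 slots be enough, i.e. nothing placed later than 11am? No: One-on-one must come after Kickoff (at 10am or later) → {11am}; Standup must come after Demo (at 10am or later) → {11am}; One-on-one can't share with Standup (11am) → nothing is left.
So 2 slots is not enough.
3 works (last occupied slot: 12pm): for example Demo -> 10am; Budget -> 10am; AllHands -> 11am; Kickoff -> 10am; VendorCall -> 11am; Legal -> 10am; OffsitePrep -> 10am; One-on-one -> 12pm; Standup -> 11am.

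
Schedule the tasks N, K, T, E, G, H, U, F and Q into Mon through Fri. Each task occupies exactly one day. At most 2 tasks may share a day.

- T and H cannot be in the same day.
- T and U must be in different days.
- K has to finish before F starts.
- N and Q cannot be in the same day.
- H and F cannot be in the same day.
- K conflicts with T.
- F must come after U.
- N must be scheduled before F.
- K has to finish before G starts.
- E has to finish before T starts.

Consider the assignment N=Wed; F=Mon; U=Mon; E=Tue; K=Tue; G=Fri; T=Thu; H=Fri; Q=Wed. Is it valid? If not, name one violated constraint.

T and H cannot be in the same day — holds.
H and F cannot be in the same day — holds.
E has to finish before T starts — holds.
K has to finish before G starts — holds.
K has to finish before F starts — violated.
F must come after U — violated.
N must be scheduled before F — violated.
At most 2 tasks may share a day — holds.
T and U must be in different days — holds.
N and Q cannot be in the same day — violated.
K conflicts with T — holds.

No. N must be scheduled before F is not satisfied.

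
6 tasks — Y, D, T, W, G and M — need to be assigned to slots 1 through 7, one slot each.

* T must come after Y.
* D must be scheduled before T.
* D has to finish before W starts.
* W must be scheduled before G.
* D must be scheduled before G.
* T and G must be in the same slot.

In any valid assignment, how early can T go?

3

T must be in the same slot as G, which can't be before 3, so T is at least 3.
T at 3 is achievable: M=1; D=1; W=2; T=3; G=3; Y=1.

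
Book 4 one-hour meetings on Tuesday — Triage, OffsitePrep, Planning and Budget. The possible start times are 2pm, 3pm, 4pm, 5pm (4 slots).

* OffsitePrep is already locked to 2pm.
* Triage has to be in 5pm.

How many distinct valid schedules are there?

Splitting on Planning: it can be 2pm (4), 3pm (4), 4pm (4), 5pm (4). Listing each branch's schedules as (Triage, OffsitePrep, Budget):
Planning=2pm: (5pm,2pm,2pm) (5pm,2pm,3pm) (5pm,2pm,4pm) (5pm,2pm,5pm) — 4.
Planning=3pm: (5pm,2pm,2pm) (5pm,2pm,3pm) (5pm,2pm,4pm) (5pm,2pm,5pm) — 4.
Planning=4pm: (5pm,2pm,2pm) (5pm,2pm,3pm) (5pm,2pm,4pm) (5pm,2pm,5pm) — 4.
Planning=5pm: (5pm,2pm,2pm) (5pm,2pm,3pm) (5pm,2pm,4pm) (5pm,2pm,5pm) — 4.
Summing: 4 + 4 + 4 + 4 = 16.

16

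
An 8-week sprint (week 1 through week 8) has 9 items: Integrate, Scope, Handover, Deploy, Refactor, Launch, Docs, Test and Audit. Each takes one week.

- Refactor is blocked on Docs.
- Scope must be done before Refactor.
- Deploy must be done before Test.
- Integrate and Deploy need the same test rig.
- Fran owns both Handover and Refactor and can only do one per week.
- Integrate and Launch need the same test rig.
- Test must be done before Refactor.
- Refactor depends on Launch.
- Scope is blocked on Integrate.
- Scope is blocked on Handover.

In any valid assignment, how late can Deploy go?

Downstream work caps Deploy at week 6.
Deploy at week 6 is achievable: Docs in week 1, Test in week 7, Deploy in week 6, Integrate in week 1, Scope in week 2, Handover in week 1, Refactor in week 8, Launch in week 2, Audit in week 1.

week 6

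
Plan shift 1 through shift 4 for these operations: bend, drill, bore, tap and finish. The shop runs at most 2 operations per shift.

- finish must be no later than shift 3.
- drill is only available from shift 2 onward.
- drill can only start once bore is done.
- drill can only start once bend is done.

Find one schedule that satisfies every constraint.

bend=shift 1; finish=shift 2; bore=shift 1; drill=shift 2; tap=shift 3

Checking: bend(shift 1) before drill(shift 2); bore(shift 1) before drill(shift 2); drill=shift 2 in [shift 2,shift 4]; finish=shift 2 in [shift 1,shift 3]; max 2 per shift (cap 2).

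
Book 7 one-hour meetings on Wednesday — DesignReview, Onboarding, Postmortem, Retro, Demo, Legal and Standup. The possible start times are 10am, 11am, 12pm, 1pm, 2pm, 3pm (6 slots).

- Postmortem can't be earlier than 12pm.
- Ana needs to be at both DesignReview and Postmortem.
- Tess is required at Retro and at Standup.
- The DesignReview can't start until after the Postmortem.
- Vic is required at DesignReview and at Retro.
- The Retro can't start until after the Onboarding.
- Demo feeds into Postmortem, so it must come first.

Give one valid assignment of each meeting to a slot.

DesignReview -> 1pm; Legal -> 10am; Demo -> 10am; Standup -> 10am; Postmortem -> 12pm; Retro -> 11am; Onboarding -> 10am

Checking: Onboarding(10am) before Retro(11am); Postmortem(12pm) before DesignReview(1pm); Demo(10am) before Postmortem(12pm); Retro(11am) != Standup(10am); DesignReview(1pm) != Postmortem(12pm); DesignReview(1pm) != Retro(11am); Postmortem=12pm in [12pm,3pm].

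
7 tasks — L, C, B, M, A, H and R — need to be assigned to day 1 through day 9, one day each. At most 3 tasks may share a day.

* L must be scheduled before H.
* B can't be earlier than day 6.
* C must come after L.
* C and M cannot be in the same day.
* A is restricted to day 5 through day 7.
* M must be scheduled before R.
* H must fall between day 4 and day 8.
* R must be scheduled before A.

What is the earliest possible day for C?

Precedence pushes C to at least day 2.
C at day 2 is achievable: A -> day 5; H -> day 4; C -> day 2; M -> day 1; R -> day 2; B -> day 6; L -> day 1.

day 2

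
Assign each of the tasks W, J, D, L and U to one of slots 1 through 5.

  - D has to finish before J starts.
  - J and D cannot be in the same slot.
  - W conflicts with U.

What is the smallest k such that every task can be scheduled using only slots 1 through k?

The precedence chain requires at least 2 distinct slots.
2 works (last occupied slot: 2): for example U -> 2, D -> 1, W -> 1, J -> 2, L -> 1.

2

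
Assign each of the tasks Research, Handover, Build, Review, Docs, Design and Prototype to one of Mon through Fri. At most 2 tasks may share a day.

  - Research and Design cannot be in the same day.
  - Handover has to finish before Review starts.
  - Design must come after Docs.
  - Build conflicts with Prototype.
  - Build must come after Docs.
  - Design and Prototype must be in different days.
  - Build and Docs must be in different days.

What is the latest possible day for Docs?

Thu

Downstream work caps Docs at Thu.
Docs at Thu is achievable: Build -> Fri, Review -> Tue, Handover -> Mon, Research -> Mon, Design -> Fri, Docs -> Thu, Prototype -> Tue.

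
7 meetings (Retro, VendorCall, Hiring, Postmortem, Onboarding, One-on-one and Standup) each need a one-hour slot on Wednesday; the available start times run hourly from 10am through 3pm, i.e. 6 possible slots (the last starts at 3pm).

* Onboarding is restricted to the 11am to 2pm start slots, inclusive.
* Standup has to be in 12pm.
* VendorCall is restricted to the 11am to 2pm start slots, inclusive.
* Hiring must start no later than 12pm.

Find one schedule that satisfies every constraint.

One-on-one=10am, Hiring=10am, Retro=10am, VendorCall=11am, Onboarding=11am, Postmortem=10am, Standup=12pm

Checking: Standup=12pm in [12pm,12pm]; Hiring=10am in [10am,12pm]; Onboarding=11am in [11am,2pm]; VendorCall=11am in [11am,2pm].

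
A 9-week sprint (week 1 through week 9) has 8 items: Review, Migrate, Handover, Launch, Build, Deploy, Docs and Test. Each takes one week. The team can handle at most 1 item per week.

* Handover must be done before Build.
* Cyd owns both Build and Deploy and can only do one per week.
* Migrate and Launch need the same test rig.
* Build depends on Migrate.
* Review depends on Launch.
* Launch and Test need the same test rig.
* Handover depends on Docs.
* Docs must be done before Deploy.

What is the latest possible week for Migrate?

Downstream work caps Migrate at week 8.
Migrate at week 8 is achievable: Review in week 4; Test in week 6; Docs in week 1; Build in week 9; Handover in week 2; Migrate in week 8; Deploy in week 5; Launch in week 3.

week 8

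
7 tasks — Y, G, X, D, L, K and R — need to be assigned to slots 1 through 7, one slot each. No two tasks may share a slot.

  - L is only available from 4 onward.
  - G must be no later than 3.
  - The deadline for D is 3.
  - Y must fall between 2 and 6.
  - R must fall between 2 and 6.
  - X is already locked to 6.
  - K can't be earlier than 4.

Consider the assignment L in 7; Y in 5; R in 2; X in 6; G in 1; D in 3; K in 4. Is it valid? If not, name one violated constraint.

Valid

R must fall between 2 and 6 — holds.
Y must fall between 2 and 6 — holds.
X is already locked to 6 — holds.
L is only available from 4 onward — holds.
G must be no later than 3 — holds.
The deadline for D is 3 — holds.
K can't be earlier than 4 — holds.
No two tasks may share a slot — holds.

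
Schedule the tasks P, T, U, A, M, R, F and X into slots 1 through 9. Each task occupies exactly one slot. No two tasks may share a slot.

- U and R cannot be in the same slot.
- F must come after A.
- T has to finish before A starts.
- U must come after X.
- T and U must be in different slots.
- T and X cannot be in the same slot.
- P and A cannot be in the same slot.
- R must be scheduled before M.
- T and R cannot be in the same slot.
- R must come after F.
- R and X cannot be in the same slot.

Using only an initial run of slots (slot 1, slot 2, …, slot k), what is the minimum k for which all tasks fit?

8

The precedence chain requires at least 5 distinct slots.
With at most 1 per slot and 8 tasks, at least 8 slots are needed.
8 works (last occupied slot: 8): for example F=3, A=2, M=7, X=5, R=4, P=8, T=1, U=6.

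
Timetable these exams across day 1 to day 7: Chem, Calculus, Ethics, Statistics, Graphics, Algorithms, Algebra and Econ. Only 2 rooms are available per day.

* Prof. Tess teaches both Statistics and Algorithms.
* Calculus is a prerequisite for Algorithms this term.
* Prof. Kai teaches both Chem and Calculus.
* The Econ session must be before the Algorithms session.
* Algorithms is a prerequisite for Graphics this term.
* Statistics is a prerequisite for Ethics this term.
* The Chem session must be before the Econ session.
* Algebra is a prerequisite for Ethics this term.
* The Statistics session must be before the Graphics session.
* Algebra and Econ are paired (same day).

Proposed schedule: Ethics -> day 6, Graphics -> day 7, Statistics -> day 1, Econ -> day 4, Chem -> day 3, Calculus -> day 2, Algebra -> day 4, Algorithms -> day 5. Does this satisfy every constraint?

Algorithms is a prerequisite for Graphics this term — holds.
Algebra is a prerequisite for Ethics this term — holds.
Only 2 rooms are available per day — holds.
Prof. Kai teaches both Chem and Calculus — holds.
Statistics is a prerequisite for Ethics this term — holds.
Algebra and Econ are paired (same day) — holds.
The Chem session must be before the Econ session — holds.
Calculus is a prerequisite for Algorithms this term — holds.
The Statistics session must be before the Graphics session — holds.
The Econ session must be before the Algorithms session — holds.
Prof. Tess teaches both Statistics and Algorithms — holds.

Valid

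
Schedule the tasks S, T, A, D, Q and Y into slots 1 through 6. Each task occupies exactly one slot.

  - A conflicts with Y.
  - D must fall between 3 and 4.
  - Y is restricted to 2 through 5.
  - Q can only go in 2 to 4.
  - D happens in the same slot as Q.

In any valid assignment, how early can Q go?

3

Q is available from 2; Q must be in the same slot as D, which can't be before 3, so Q is at least 3; Q's own window allows nothing later than 4.
Q at 3 is achievable: D in 3; Y in 2; Q in 3; A in 1; S in 1; T in 1.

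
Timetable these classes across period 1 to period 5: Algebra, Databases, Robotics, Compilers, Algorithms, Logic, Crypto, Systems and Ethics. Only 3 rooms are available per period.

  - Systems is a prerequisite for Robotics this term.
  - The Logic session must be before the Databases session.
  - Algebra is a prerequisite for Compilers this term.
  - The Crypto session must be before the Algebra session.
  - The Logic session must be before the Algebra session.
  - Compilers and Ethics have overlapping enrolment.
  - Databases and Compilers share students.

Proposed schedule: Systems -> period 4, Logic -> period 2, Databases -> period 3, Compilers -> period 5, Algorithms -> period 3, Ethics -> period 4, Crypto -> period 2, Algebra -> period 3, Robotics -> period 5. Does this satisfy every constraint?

The Logic session must be before the Databases session — holds.
Databases and Compilers share students — holds.
Compilers and Ethics have overlapping enrolment — holds.
Only 3 rooms are available per period — holds.
The Logic session must be before the Algebra session — holds.
The Crypto session must be before the Algebra session — holds.
Algebra is a prerequisite for Compilers this term — holds.
Systems is a prerequisite for Robotics this term — holds.

Yes, all constraints hold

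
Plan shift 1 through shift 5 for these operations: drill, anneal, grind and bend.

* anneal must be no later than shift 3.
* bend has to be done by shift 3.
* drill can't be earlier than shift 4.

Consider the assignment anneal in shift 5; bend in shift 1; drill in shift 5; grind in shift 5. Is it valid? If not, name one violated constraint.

No. anneal must be no later than shift 3 is not satisfied.

bend has to be done by shift 3 — holds.
drill can't be earlier than shift 4 — holds.
anneal must be no later than shift 3 — violated.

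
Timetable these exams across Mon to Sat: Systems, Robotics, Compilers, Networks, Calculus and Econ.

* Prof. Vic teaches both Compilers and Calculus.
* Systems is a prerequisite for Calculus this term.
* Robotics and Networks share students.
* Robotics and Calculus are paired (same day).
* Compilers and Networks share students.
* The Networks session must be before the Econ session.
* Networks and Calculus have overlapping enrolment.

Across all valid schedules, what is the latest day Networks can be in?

Fri

Downstream work caps Networks at Fri.
Networks at Fri is achievable: Calculus -> Tue; Robotics -> Tue; Systems -> Mon; Econ -> Sat; Networks -> Fri; Compilers -> Mon.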